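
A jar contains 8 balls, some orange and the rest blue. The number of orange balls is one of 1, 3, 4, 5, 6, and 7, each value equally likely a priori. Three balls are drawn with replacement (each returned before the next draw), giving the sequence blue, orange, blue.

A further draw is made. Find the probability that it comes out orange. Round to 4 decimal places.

Under each hypothesis, the probability of the observed sequence is: P(data | r = 1) = (7/8)(1/8)(7/8) = 0.095703; P(data | r = 3) = (5/8)(3/8)(5/8) = 0.14648; P(data | r = 4) = (4/8)(4/8)(4/8) = 0.125; P(data | r = 5) = (3/8)(5/8)(3/8) = 0.087891; P(data | r = 6) = (2/8)(6/8)(2/8) = 0.046875; P(data | r = 7) = (1/8)(7/8)(1/8) = 0.013672.
Weighting by the prior gives 1/6 · 0.095703 = 0.015951, 1/6 · 0.14648 = 0.024414, 1/6 · 0.125 = 0.020833, 1/6 · 0.087891 = 0.014648, 1/6 · 0.046875 = 0.0078125, 1/6 · 0.013672 = 0.0022786; with total 0.085938.
Normalising, the posterior is P(r = 1 | data) = 0.18561, P(r = 3 | data) = 0.28409, P(r = 4 | data) = 0.24242, P(r = 5 | data) = 0.17045, P(r = 6 | data) = 0.090909, P(r = 7 | data) = 0.026515.
So P(orange next | data) = Σ P(orange next | H) P(H | data) = (1/8)(0.18561) + (3/8)(0.28409) + (1/2)(0.24242) + (5/8)(0.17045) + (3/4)(0.090909) + (7/8)(0.026515) = 0.44886.

0.4489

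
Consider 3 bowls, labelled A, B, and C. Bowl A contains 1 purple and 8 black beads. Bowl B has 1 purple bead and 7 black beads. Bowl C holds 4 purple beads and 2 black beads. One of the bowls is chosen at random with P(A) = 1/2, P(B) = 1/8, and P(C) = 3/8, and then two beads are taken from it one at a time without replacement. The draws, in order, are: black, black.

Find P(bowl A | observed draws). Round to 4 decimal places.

0.7661

For each hypothesis, P(data | H) works out to: P(data | bowl A) = (8/9)(7/8) = 0.77778; P(data | bowl B) = (7/8)(6/7) = 0.75; P(data | bowl C) = (2/6)(1/5) = 0.066667.
The prior-weighted likelihoods are 1/2 · 0.77778 = 0.38889, 1/8 · 0.75 = 0.09375, 3/8 · 0.066667 = 0.025; summing to 0.50764.
Therefore the posterior P(bowl A | data) = (0.38889) / (0.50764) = 0.76607.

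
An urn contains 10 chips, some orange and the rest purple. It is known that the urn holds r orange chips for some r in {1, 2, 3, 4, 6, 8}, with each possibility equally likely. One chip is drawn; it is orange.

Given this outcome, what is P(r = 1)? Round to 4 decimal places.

The likelihood of this draw under each hypothesis: P(data | r = 1) = (1/10) = 1/10; P(data | r = 2) = (2/10) = 1/5; P(data | r = 3) = (3/10) = 3/10; P(data | r = 4) = (4/10) = 2/5; P(data | r = 6) = (6/10) = 3/5; P(data | r = 8) = (8/10) = 4/5.
The prior-weighted likelihoods are 1/6 · 1/10 = 1/60, 1/6 · 1/5 = 1/30, 1/6 · 3/10 = 1/20, 1/6 · 2/5 = 1/15, 1/6 · 3/5 = 1/10, 1/6 · 4/5 = 2/15; these sum to 2/5.
Therefore the posterior P(r = 1 | data) = (1/60) / (2/5) = 1/24.

0.0417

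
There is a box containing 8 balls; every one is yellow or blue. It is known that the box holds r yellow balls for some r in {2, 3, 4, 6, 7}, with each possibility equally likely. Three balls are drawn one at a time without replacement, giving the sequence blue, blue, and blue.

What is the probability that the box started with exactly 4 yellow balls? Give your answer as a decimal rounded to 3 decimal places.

Compute the likelihood of the observed sequence for each case: P(data | r = 2) = (6/8)(5/7)(4/6) = 5/14; P(data | r = 3) = (5/8)(4/7)(3/6) = 5/28; P(data | r = 4) = (4/8)(3/7)(2/6) = 1/14; P(data | r = 6) = (2/8)(1/7)(0/6) = 0; P(data | r = 7) = (1/8)(0/7) = 0.
Weighting by the prior gives 1/5 · 5/14 = 1/14, 1/5 · 5/28 = 1/28, 1/5 · 1/14 = 1/70, 1/5 · 0 = 0, 1/5 · 0 = 0; with total 17/140.
So P(r = 4 | data) = (1/70) / (17/140) = 2/17.

0.118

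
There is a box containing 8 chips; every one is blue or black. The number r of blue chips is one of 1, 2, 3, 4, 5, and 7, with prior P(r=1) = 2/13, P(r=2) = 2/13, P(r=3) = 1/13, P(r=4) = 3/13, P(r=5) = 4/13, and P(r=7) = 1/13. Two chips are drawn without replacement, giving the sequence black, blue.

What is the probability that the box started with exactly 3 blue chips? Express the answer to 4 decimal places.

For each hypothesis, P(data | H) works out to: P(data | r = 1) = (7/8)(1/7) = 1/8; P(data | r = 2) = (6/8)(2/7) = 3/14; P(data | r = 3) = (5/8)(3/7) = 15/56; P(data | r = 4) = (4/8)(4/7) = 2/7; P(data | r = 5) = (3/8)(5/7) = 15/56; P(data | r = 7) = (1/8)(7/7) = 1/8.
Weighting by the prior gives 2/13 · 1/8 = 1/52, 2/13 · 3/14 = 3/91, 1/13 · 15/56 = 15/728, 3/13 · 2/7 = 6/91, 4/13 · 15/56 = 15/182, 1/13 · 1/8 = 1/104; with total 3/13.
So P(r = 3 | data) = (15/728) / (3/13) = 5/56.

0.0893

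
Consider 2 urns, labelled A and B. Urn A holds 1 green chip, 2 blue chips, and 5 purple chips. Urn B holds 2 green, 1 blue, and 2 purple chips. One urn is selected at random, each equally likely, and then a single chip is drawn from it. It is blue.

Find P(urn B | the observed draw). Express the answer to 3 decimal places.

0.444

For each hypothesis, P(data | H) works out to: P(data | urn A) = (2/8) = 1/4; P(data | urn B) = (1/5) = 1/5.
Multiplying each by its prior: 1/2 · 1/4 = 1/8, 1/2 · 1/5 = 1/10; with total 9/40.
Therefore the posterior P(urn B | data) = (1/10) / (9/40) = 4/9.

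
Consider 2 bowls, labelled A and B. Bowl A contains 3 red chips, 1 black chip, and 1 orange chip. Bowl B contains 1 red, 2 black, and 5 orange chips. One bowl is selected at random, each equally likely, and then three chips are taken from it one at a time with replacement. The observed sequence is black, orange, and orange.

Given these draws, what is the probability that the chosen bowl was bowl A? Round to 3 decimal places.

The likelihood of the observed sequence under each hypothesis: P(data | bowl A) = (1/5)(1/5)(1/5) = 0.008; P(data | bowl B) = (2/8)(5/8)(5/8) = 0.097656.
The prior-weighted likelihoods are 1/2 · 0.008 = 0.004, 1/2 · 0.097656 = 0.048828; summing to 0.052828.
So P(bowl A | data) = (0.004) / (0.052828) = 0.075717.

0.076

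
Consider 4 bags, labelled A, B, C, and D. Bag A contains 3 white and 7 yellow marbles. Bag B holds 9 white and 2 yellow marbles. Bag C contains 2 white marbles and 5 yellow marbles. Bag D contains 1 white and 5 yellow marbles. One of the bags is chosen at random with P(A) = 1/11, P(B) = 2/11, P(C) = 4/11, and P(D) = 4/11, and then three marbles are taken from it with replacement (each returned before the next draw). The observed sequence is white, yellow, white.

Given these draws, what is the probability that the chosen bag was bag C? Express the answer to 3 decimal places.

Compute the likelihood of the observed sequence for each case: P(data | bag A) = (3/10)(7/10)(3/10) = 0.063; P(data | bag B) = (9/11)(2/11)(9/11) = 0.12171; P(data | bag C) = (2/7)(5/7)(2/7) = 0.058309; P(data | bag D) = (1/6)(5/6)(1/6) = 0.023148.
The prior-weighted likelihoods are 1/11 · 0.063 = 0.0057273, 2/11 · 0.12171 = 0.02213, 4/11 · 0.058309 = 0.021203, 4/11 · 0.023148 = 0.0084175; summing to 0.057478.
Therefore the posterior P(bag C | data) = (0.021203) / (0.057478) = 0.3689.

0.369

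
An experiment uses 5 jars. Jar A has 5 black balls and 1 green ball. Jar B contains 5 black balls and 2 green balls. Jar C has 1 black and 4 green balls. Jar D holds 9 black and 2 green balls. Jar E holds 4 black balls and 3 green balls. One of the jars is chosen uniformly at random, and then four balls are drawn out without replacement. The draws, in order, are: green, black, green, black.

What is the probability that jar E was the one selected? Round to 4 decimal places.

The likelihood of the observed sequence under each hypothesis: P(data | jar A) = (1/6)(5/5)(0/4) = 0; P(data | jar B) = (2/7)(5/6)(1/5)(4/4) = 1/21; P(data | jar C) = (4/5)(1/4)(3/3)(0/2) = 0; P(data | jar D) = (2/11)(9/10)(1/9)(8/8) = 1/55; P(data | jar E) = (3/7)(4/6)(2/5)(3/4) = 3/35.
Multiplying each by its prior: 1/5 · 0 = 0, 1/5 · 1/21 = 1/105, 1/5 · 0 = 0, 1/5 · 1/55 = 1/275, 1/5 · 3/35 = 3/175; these sum to 1/33.
Therefore the posterior P(jar E | data) = (3/175) / (1/33) = 99/175.

0.5657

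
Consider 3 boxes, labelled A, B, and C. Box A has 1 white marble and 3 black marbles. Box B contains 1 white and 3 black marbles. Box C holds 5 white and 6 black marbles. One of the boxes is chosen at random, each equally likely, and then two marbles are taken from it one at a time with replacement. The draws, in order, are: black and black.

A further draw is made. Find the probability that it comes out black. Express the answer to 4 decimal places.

Compute the likelihood of the observed sequence for each case: P(data | box A) = (3/4)(3/4) = 9/16; P(data | box B) = (3/4)(3/4) = 9/16; P(data | box C) = (6/11)(6/11) = 36/121.
The prior-weighted likelihoods are 1/3 · 9/16 = 3/16, 1/3 · 9/16 = 3/16, 1/3 · 36/121 = 12/121; these sum to 459/968.
Dividing through by the total gives posterior P(box A | data) = 121/306, P(box B | data) = 121/306, P(box C | data) = 32/153.
Averaging over the posterior, P(black next | data) = (3/4)(121/306) + (3/4)(121/306) + (6/11)(32/153) = 529/748.

0.7072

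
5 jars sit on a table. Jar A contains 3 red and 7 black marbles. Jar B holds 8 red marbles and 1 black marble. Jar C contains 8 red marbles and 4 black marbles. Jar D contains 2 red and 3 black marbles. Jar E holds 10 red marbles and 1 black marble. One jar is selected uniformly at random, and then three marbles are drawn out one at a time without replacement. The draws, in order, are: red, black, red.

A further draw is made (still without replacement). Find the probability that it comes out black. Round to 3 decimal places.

0.390

Under each hypothesis, the probability of the observed sequence is: P(data | jar A) = (3/10)(7/9)(2/8) = 0.058333; P(data | jar B) = (8/9)(1/8)(7/7) = 0.11111; P(data | jar C) = (8/12)(4/11)(7/10) = 0.1697; P(data | jar D) = (2/5)(3/4)(1/3) = 0.1; P(data | jar E) = (10/11)(1/10)(9/9) = 0.090909.
The prior-weighted likelihoods are 1/5 · 0.058333 = 0.011667, 1/5 · 0.11111 = 0.022222, 1/5 · 0.1697 = 0.033939, 1/5 · 0.1 = 0.02, 1/5 · 0.090909 = 0.018182; summing to 0.10601.
Dividing through by the total gives posterior P(jar A | data) = 0.11005, P(jar B | data) = 0.20962, P(jar C | data) = 0.32015, P(jar D | data) = 0.18866, P(jar E | data) = 0.17151.
So P(black next | data) = Σ P(black next | H) P(H | data) = (6/7)(0.11005) + (0)(0.20962) + (1/3)(0.32015) + (1)(0.18866) + (0)(0.17151) = 0.38971.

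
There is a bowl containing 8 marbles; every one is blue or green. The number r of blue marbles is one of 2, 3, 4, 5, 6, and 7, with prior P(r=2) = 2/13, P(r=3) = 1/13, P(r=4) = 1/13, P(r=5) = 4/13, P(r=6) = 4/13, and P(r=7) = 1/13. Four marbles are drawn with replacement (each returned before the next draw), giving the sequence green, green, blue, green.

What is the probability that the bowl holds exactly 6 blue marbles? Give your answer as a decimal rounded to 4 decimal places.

0.0859

Under each hypothesis, the probability of the observed sequence is: P(data | r = 2) = (6/8)(6/8)(2/8)(6/8) = 0.10547; P(data | r = 3) = (5/8)(5/8)(3/8)(5/8) = 0.091553; P(data | r = 4) = (4/8)(4/8)(4/8)(4/8) = 0.0625; P(data | r = 5) = (3/8)(3/8)(5/8)(3/8) = 0.032959; P(data | r = 6) = (2/8)(2/8)(6/8)(2/8) = 0.011719; P(data | r = 7) = (1/8)(1/8)(7/8)(1/8) = 0.001709.
The prior-weighted likelihoods are 2/13 · 0.10547 = 0.016226, 1/13 · 0.091553 = 0.0070425, 1/13 · 0.0625 = 0.0048077, 4/13 · 0.032959 = 0.010141, 4/13 · 0.011719 = 0.0036058, 1/13 · 0.001709 = 0.00013146; summing to 0.041955.
By Bayes' rule, P(r = 6 | data) = (0.0036058) / (0.041955) = 0.085944.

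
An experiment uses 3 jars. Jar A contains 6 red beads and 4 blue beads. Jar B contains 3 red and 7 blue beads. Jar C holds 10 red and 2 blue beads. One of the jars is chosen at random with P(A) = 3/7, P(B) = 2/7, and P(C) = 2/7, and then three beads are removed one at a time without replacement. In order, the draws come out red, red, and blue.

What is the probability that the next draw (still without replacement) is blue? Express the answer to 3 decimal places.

Under each hypothesis, the probability of the observed sequence is: P(data | jar A) = (6/10)(5/9)(4/8) = 0.16667; P(data | jar B) = (3/10)(2/9)(7/8) = 0.058333; P(data | jar C) = (10/12)(9/11)(2/10) = 0.13636.
The prior-weighted likelihoods are 3/7 · 0.16667 = 0.071429, 2/7 · 0.058333 = 0.016667, 2/7 · 0.13636 = 0.038961; these sum to 0.12706.
Dividing through by the total gives posterior P(jar A | data) = 0.56218, P(jar B | data) = 0.13118, P(jar C | data) = 0.30664.
So P(blue next | data) = Σ P(blue next | H) P(H | data) = (3/7)(0.56218) + (6/7)(0.13118) + (1/9)(0.30664) = 0.38744.

0.387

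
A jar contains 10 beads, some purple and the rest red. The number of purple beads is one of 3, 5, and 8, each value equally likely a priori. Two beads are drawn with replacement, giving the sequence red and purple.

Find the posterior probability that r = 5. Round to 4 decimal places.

Compute the likelihood of the observed sequence for each case: P(data | r = 3) = (7/10)(3/10) = 21/100; P(data | r = 5) = (5/10)(5/10) = 1/4; P(data | r = 8) = (2/10)(8/10) = 4/25.
Multiplying each by its prior: 1/3 · 21/100 = 7/100, 1/3 · 1/4 = 1/12, 1/3 · 4/25 = 4/75; summing to 31/150.
Therefore the posterior P(r = 5 | data) = (1/12) / (31/150) = 25/62.

0.4032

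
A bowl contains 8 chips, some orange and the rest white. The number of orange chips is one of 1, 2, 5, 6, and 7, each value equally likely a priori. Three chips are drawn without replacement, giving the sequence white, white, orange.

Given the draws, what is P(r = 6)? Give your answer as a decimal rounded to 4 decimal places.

For each hypothesis, P(data | H) works out to: P(data | r = 1) = (7/8)(6/7)(1/6) = 1/8; P(data | r = 2) = (6/8)(5/7)(2/6) = 5/28; P(data | r = 5) = (3/8)(2/7)(5/6) = 5/56; P(data | r = 6) = (2/8)(1/7)(6/6) = 1/28; P(data | r = 7) = (1/8)(0/7) = 0.
Multiplying each by its prior: 1/5 · 1/8 = 1/40, 1/5 · 5/28 = 1/28, 1/5 · 5/56 = 1/56, 1/5 · 1/28 = 1/140, 1/5 · 0 = 0; with total 3/35.
Hence P(r = 6 | data) = (1/140) / (3/35) = 1/12.

0.0833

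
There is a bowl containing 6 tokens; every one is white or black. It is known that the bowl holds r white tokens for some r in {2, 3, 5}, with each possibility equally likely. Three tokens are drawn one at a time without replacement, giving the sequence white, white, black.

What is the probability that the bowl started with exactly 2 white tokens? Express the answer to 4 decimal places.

Compute the likelihood of the observed sequence for each case: P(data | r = 2) = (2/6)(1/5)(4/4) = 1/15; P(data | r = 3) = (3/6)(2/5)(3/4) = 3/20; P(data | r = 5) = (5/6)(4/5)(1/4) = 1/6.
Weighting by the prior gives 1/3 · 1/15 = 1/45, 1/3 · 3/20 = 1/20, 1/3 · 1/6 = 1/18; summing to 23/180.
Therefore the posterior P(r = 2 | data) = (1/45) / (23/180) = 4/23.

0.1739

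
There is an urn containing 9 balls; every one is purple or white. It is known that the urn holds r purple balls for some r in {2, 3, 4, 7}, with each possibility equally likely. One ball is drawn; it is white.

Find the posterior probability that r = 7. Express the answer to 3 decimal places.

For each hypothesis, P(data | H) works out to: P(data | r = 2) = (7/9) = 7/9; P(data | r = 3) = (6/9) = 2/3; P(data | r = 4) = (5/9) = 5/9; P(data | r = 7) = (2/9) = 2/9.
Weighting by the prior gives 1/4 · 7/9 = 7/36, 1/4 · 2/3 = 1/6, 1/4 · 5/9 = 5/36, 1/4 · 2/9 = 1/18; with total 5/9.
Therefore the posterior P(r = 7 | data) = (1/18) / (5/9) = 1/10.

0.100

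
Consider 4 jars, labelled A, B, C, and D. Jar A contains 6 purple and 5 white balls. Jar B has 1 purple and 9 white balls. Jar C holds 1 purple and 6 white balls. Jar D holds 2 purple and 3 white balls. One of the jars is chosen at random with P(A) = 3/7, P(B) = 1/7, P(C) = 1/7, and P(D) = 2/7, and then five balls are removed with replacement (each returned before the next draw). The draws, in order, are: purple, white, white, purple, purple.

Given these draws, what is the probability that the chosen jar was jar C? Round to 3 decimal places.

0.014

The likelihood of the observed sequence under each hypothesis: P(data | jar A) = (6/11)(5/11)(5/11)(6/11)(6/11) = 0.03353; P(data | jar B) = (1/10)(9/10)(9/10)(1/10)(1/10) = 0.00081; P(data | jar C) = (1/7)(6/7)(6/7)(1/7)(1/7) = 0.002142; P(data | jar D) = (2/5)(3/5)(3/5)(2/5)(2/5) = 0.02304.
The prior-weighted likelihoods are 3/7 · 0.03353 = 0.01437, 1/7 · 0.00081 = 0.00011571, 1/7 · 0.002142 = 0.00030599, 2/7 · 0.02304 = 0.0065829; these sum to 0.021374.
Therefore the posterior P(jar C | data) = (0.00030599) / (0.021374) = 0.014316.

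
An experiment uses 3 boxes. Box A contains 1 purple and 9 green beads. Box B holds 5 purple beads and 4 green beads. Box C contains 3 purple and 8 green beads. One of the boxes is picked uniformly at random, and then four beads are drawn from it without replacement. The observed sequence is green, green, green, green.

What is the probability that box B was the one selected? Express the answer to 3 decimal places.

Under each hypothesis, the probability of the observed sequence is: P(data | box A) = (9/10)(8/9)(7/8)(6/7) = 0.6; P(data | box B) = (4/9)(3/8)(2/7)(1/6) = 0.0079365; P(data | box C) = (8/11)(7/10)(6/9)(5/8) = 0.21212.
Weighting by the prior gives 1/3 · 0.6 = 0.2, 1/3 · 0.0079365 = 0.0026455, 1/3 · 0.21212 = 0.070707; summing to 0.27335.
Hence P(box B | data) = (0.0026455) / (0.27335) = 0.009678.

0.010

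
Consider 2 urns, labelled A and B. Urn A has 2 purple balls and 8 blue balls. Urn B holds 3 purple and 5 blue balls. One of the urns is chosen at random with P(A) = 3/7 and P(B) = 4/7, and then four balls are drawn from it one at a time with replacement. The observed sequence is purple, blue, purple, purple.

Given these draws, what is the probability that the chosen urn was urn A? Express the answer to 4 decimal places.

0.1271

The likelihood of the observed sequence under each hypothesis: P(data | urn A) = (2/10)(8/10)(2/10)(2/10) = 0.0064; P(data | urn B) = (3/8)(5/8)(3/8)(3/8) = 0.032959.
Weighting by the prior gives 3/7 · 0.0064 = 0.0027429, 4/7 · 0.032959 = 0.018834; summing to 0.021577.
So P(urn A | data) = (0.0027429) / (0.021577) = 0.12712.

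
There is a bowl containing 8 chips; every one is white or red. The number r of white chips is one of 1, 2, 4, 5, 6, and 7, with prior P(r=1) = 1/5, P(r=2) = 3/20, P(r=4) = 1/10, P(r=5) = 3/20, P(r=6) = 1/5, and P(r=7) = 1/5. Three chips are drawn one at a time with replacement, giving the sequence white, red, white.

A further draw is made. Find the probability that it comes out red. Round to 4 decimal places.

Under each hypothesis, the probability of the observed sequence is: P(data | r = 1) = (1/8)(7/8)(1/8) = 0.013672; P(data | r = 2) = (2/8)(6/8)(2/8) = 0.046875; P(data | r = 4) = (4/8)(4/8)(4/8) = 0.125; P(data | r = 5) = (5/8)(3/8)(5/8) = 0.14648; P(data | r = 6) = (6/8)(2/8)(6/8) = 0.14062; P(data | r = 7) = (7/8)(1/8)(7/8) = 0.095703.
The prior-weighted likelihoods are 1/5 · 0.013672 = 0.0027344, 3/20 · 0.046875 = 0.0070313, 1/10 · 0.125 = 0.0125, 3/20 · 0.14648 = 0.021973, 1/5 · 0.14062 = 0.028125, 1/5 · 0.095703 = 0.019141; these sum to 0.091504.
Dividing through by the total gives posterior P(r = 1 | data) = 0.029883, P(r = 2 | data) = 0.076841, P(r = 4 | data) = 0.13661, P(r = 5 | data) = 0.24013, P(r = 6 | data) = 0.30736, P(r = 7 | data) = 0.20918.
So P(red next | data) = Σ P(red next | H) P(H | data) = (7/8)(0.029883) + (3/4)(0.076841) + (1/2)(0.13661) + (3/8)(0.24013) + (1/4)(0.30736) + (1/8)(0.20918) = 0.34512.

0.3451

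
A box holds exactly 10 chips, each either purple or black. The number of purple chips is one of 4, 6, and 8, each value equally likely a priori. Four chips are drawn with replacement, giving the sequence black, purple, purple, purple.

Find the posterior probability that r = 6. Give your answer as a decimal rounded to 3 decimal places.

0.380

Compute the likelihood of the observed sequence for each case: P(data | r = 4) = (6/10)(4/10)(4/10)(4/10) = 0.0384; P(data | r = 6) = (4/10)(6/10)(6/10)(6/10) = 0.0864; P(data | r = 8) = (2/10)(8/10)(8/10)(8/10) = 0.1024.
Weighting by the prior gives 1/3 · 0.0384 = 0.0128, 1/3 · 0.0864 = 0.0288, 1/3 · 0.1024 = 0.034133; with total 0.075733.
By Bayes' rule, P(r = 6 | data) = (0.0288) / (0.075733) = 0.38028.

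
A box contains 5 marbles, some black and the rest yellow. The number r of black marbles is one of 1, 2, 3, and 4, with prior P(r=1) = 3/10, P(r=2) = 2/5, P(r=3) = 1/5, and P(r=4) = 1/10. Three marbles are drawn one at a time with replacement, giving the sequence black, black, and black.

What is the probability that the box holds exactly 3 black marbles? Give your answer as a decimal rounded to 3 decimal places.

The likelihood of the observed sequence under each hypothesis: P(data | r = 1) = (1/5)(1/5)(1/5) = 0.008; P(data | r = 2) = (2/5)(2/5)(2/5) = 0.064; P(data | r = 3) = (3/5)(3/5)(3/5) = 0.216; P(data | r = 4) = (4/5)(4/5)(4/5) = 0.512.
Weighting by the prior gives 3/10 · 0.008 = 0.0024, 2/5 · 0.064 = 0.0256, 1/5 · 0.216 = 0.0432, 1/10 · 0.512 = 0.0512; with total 0.1224.
Therefore the posterior P(r = 3 | data) = (0.0432) / (0.1224) = 0.35294.

0.353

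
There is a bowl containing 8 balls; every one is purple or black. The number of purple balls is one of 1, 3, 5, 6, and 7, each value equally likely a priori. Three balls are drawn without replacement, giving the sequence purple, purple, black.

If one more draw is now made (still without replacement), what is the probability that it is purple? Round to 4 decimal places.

Compute the likelihood of the observed sequence for each case: P(data | r = 1) = (1/8)(0/7) = 0; P(data | r = 3) = (3/8)(2/7)(5/6) = 5/56; P(data | r = 5) = (5/8)(4/7)(3/6) = 5/28; P(data | r = 6) = (6/8)(5/7)(2/6) = 5/28; P(data | r = 7) = (7/8)(6/7)(1/6) = 1/8.
Multiplying each by its prior: 1/5 · 0 = 0, 1/5 · 5/56 = 1/56, 1/5 · 5/28 = 1/28, 1/5 · 5/28 = 1/28, 1/5 · 1/8 = 1/40; summing to 4/35.
Normalising, the posterior is P(r = 1 | data) = 0, P(r = 3 | data) = 5/32, P(r = 5 | data) = 5/16, P(r = 6 | data) = 5/16, P(r = 7 | data) = 7/32.
So P(purple next | data) = Σ P(purple next | H) P(H | data) = (1/5)(5/32) + (3/5)(5/16) + (4/5)(5/16) + (1)(7/32) = 11/16.

0.6875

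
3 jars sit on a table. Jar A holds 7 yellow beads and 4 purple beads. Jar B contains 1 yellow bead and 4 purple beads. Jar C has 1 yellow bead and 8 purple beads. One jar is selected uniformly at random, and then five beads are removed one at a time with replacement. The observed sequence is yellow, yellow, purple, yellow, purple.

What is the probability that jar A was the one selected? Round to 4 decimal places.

0.8460

The likelihood of the observed sequence under each hypothesis: P(data | jar A) = (7/11)(7/11)(4/11)(7/11)(4/11) = 0.034076; P(data | jar B) = (1/5)(1/5)(4/5)(1/5)(4/5) = 0.00512; P(data | jar C) = (1/9)(1/9)(8/9)(1/9)(8/9) = 0.0010838.
Multiplying each by its prior: 1/3 · 0.034076 = 0.011359, 1/3 · 0.00512 = 0.0017067, 1/3 · 0.0010838 = 0.00036128; summing to 0.013427.
So P(jar A | data) = (0.011359) / (0.013427) = 0.84598.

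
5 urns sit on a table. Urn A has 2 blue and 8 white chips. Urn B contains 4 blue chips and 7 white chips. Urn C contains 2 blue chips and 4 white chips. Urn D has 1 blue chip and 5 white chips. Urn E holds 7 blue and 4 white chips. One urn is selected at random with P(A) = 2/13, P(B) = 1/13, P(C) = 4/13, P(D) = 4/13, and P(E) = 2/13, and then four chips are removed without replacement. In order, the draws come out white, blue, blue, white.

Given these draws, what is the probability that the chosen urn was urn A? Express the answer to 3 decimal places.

0.089

For each hypothesis, P(data | H) works out to: P(data | urn A) = (8/10)(2/9)(1/8)(7/7) = 0.022222; P(data | urn B) = (7/11)(4/10)(3/9)(6/8) = 0.063636; P(data | urn C) = (4/6)(2/5)(1/4)(3/3) = 0.066667; P(data | urn D) = (5/6)(1/5)(0/4) = 0; P(data | urn E) = (4/11)(7/10)(6/9)(3/8) = 0.063636.
Multiplying each by its prior: 2/13 · 0.022222 = 0.0034188, 1/13 · 0.063636 = 0.0048951, 4/13 · 0.066667 = 0.020513, 4/13 · 0 = 0, 2/13 · 0.063636 = 0.0097902; summing to 0.038617.
Hence P(urn A | data) = (0.0034188) / (0.038617) = 0.088531.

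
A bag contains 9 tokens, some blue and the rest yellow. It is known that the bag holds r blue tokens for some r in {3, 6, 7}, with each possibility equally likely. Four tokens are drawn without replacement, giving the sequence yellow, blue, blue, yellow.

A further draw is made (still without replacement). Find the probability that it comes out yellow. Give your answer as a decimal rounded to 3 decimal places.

The likelihood of the observed sequence under each hypothesis: P(data | r = 3) = (6/9)(3/8)(2/7)(5/6) = 5/84; P(data | r = 6) = (3/9)(6/8)(5/7)(2/6) = 5/84; P(data | r = 7) = (2/9)(7/8)(6/7)(1/6) = 1/36.
The prior-weighted likelihoods are 1/3 · 5/84 = 5/252, 1/3 · 5/84 = 5/252, 1/3 · 1/36 = 1/108; these sum to 37/756.
The posterior is then P(r = 3 | data) = 15/37, P(r = 6 | data) = 15/37, P(r = 7 | data) = 7/37.
Averaging over the posterior, P(yellow next | data) = (4/5)(15/37) + (1/5)(15/37) + (0)(7/37) = 15/37.

0.405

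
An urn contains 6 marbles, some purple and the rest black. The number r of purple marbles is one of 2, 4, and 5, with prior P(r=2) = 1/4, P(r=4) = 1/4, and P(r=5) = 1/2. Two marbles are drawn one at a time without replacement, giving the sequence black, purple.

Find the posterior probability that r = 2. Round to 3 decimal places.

Compute the likelihood of the observed sequence for each case: P(data | r = 2) = (4/6)(2/5) = 4/15; P(data | r = 4) = (2/6)(4/5) = 4/15; P(data | r = 5) = (1/6)(5/5) = 1/6.
The prior-weighted likelihoods are 1/4 · 4/15 = 1/15, 1/4 · 4/15 = 1/15, 1/2 · 1/6 = 1/12; these sum to 13/60.
Therefore the posterior P(r = 2 | data) = (1/15) / (13/60) = 4/13.

0.308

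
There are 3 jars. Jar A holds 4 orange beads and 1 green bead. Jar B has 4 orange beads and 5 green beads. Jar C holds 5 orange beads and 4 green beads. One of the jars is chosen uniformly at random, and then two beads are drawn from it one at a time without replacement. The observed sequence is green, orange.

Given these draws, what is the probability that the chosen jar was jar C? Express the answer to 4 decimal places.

For each hypothesis, P(data | H) works out to: P(data | jar A) = (1/5)(4/4) = 1/5; P(data | jar B) = (5/9)(4/8) = 5/18; P(data | jar C) = (4/9)(5/8) = 5/18.
The prior-weighted likelihoods are 1/3 · 1/5 = 1/15, 1/3 · 5/18 = 5/54, 1/3 · 5/18 = 5/54; summing to 34/135.
So P(jar C | data) = (5/54) / (34/135) = 25/68.

0.3676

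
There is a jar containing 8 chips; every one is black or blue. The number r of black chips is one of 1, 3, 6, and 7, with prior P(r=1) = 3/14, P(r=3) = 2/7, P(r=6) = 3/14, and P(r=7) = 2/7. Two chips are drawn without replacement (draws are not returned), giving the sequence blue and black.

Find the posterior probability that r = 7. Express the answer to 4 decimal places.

0.1931

For each hypothesis, P(data | H) works out to: P(data | r = 1) = (7/8)(1/7) = 1/8; P(data | r = 3) = (5/8)(3/7) = 15/56; P(data | r = 6) = (2/8)(6/7) = 3/14; P(data | r = 7) = (1/8)(7/7) = 1/8.
Multiplying each by its prior: 3/14 · 1/8 = 3/112, 2/7 · 15/56 = 15/196, 3/14 · 3/14 = 9/196, 2/7 · 1/8 = 1/28; these sum to 145/784.
Therefore the posterior P(r = 7 | data) = (1/28) / (145/784) = 28/145.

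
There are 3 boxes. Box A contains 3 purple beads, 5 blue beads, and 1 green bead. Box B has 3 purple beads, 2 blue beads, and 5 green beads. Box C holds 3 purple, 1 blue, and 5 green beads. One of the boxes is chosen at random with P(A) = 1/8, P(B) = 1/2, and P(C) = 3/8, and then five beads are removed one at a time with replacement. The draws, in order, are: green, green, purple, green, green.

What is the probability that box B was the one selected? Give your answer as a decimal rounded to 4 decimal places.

The likelihood of the observed sequence under each hypothesis: P(data | box A) = (1/9)(1/9)(3/9)(1/9)(1/9) = 5.0805e-05; P(data | box B) = (5/10)(5/10)(3/10)(5/10)(5/10) = 0.01875; P(data | box C) = (5/9)(5/9)(3/9)(5/9)(5/9) = 0.031753.
The prior-weighted likelihoods are 1/8 · 5.0805e-05 = 6.3507e-06, 1/2 · 0.01875 = 0.009375, 3/8 · 0.031753 = 0.011907; with total 0.021289.
Hence P(box B | data) = (0.009375) / (0.021289) = 0.44037.

0.4404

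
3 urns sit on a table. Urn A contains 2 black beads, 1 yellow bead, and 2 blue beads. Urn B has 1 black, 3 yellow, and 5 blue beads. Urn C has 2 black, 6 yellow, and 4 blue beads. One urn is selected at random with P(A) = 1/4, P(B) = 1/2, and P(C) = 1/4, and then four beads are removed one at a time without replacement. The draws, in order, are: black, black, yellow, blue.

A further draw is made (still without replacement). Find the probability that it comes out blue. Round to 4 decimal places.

0.9324

For each hypothesis, P(data | H) works out to: P(data | urn A) = (2/5)(1/4)(1/3)(2/2) = 0.033333; P(data | urn B) = (1/9)(0/8) = 0; P(data | urn C) = (2/12)(1/11)(6/10)(4/9) = 0.0040404.
Weighting by the prior gives 1/4 · 0.033333 = 0.0083333, 1/2 · 0 = 0, 1/4 · 0.0040404 = 0.0010101; with total 0.0093434.
Dividing through by the total gives posterior P(urn A | data) = 0.89189, P(urn B | data) = 0, P(urn C | data) = 0.10811.
Averaging over the posterior, P(blue next | data) = (1)(0.89189) + (3/8)(0.10811) = 0.93243.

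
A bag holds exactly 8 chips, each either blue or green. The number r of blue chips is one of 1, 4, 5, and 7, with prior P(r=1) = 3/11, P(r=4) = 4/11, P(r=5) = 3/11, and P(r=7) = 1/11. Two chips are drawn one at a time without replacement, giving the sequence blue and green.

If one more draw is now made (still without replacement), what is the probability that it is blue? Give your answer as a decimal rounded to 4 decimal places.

0.5036

Under each hypothesis, the probability of the observed sequence is: P(data | r = 1) = (1/8)(7/7) = 1/8; P(data | r = 4) = (4/8)(4/7) = 2/7; P(data | r = 5) = (5/8)(3/7) = 15/56; P(data | r = 7) = (7/8)(1/7) = 1/8.
Multiplying each by its prior: 3/11 · 1/8 = 3/88, 4/11 · 2/7 = 8/77, 3/11 · 15/56 = 45/616, 1/11 · 1/8 = 1/88; these sum to 137/616.
The posterior is then P(r = 1 | data) = 21/137, P(r = 4 | data) = 64/137, P(r = 5 | data) = 45/137, P(r = 7 | data) = 7/137.
Averaging over the posterior, P(blue next | data) = (0)(21/137) + (1/2)(64/137) + (2/3)(45/137) + (1)(7/137) = 69/137.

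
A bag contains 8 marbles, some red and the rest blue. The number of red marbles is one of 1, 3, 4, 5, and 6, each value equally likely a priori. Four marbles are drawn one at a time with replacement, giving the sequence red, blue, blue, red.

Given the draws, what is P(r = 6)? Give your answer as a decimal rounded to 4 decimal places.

0.1602

Under each hypothesis, the probability of the observed sequence is: P(data | r = 1) = (1/8)(7/8)(7/8)(1/8) = 0.011963; P(data | r = 3) = (3/8)(5/8)(5/8)(3/8) = 0.054932; P(data | r = 4) = (4/8)(4/8)(4/8)(4/8) = 0.0625; P(data | r = 5) = (5/8)(3/8)(3/8)(5/8) = 0.054932; P(data | r = 6) = (6/8)(2/8)(2/8)(6/8) = 0.035156.
The prior-weighted likelihoods are 1/5 · 0.011963 = 0.0023926, 1/5 · 0.054932 = 0.010986, 1/5 · 0.0625 = 0.0125, 1/5 · 0.054932 = 0.010986, 1/5 · 0.035156 = 0.0070313; with total 0.043896.
Hence P(r = 6 | data) = (0.0070313) / (0.043896) = 0.16018.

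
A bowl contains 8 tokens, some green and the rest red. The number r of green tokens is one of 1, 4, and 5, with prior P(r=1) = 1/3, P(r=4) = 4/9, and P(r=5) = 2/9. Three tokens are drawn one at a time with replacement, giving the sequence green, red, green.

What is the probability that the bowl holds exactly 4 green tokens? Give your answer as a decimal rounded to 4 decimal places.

The likelihood of the observed sequence under each hypothesis: P(data | r = 1) = (1/8)(7/8)(1/8) = 0.013672; P(data | r = 4) = (4/8)(4/8)(4/8) = 0.125; P(data | r = 5) = (5/8)(3/8)(5/8) = 0.14648.
Multiplying each by its prior: 1/3 · 0.013672 = 0.0045573, 4/9 · 0.125 = 0.055556, 2/9 · 0.14648 = 0.032552; summing to 0.092665.
Hence P(r = 4 | data) = (0.055556) / (0.092665) = 0.59953.

0.5995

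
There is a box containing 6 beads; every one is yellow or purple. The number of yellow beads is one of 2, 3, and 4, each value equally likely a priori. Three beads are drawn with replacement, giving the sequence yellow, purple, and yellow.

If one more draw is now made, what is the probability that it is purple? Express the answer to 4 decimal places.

0.4644

Compute the likelihood of the observed sequence for each case: P(data | r = 2) = (2/6)(4/6)(2/6) = 2/27; P(data | r = 3) = (3/6)(3/6)(3/6) = 1/8; P(data | r = 4) = (4/6)(2/6)(4/6) = 4/27.
The prior-weighted likelihoods are 1/3 · 2/27 = 2/81, 1/3 · 1/8 = 1/24, 1/3 · 4/27 = 4/81; with total 25/216.
Dividing through by the total gives posterior P(r = 2 | data) = 16/75, P(r = 3 | data) = 9/25, P(r = 4 | data) = 32/75.
So P(purple next | data) = Σ P(purple next | H) P(H | data) = (2/3)(16/75) + (1/2)(9/25) + (1/3)(32/75) = 209/450.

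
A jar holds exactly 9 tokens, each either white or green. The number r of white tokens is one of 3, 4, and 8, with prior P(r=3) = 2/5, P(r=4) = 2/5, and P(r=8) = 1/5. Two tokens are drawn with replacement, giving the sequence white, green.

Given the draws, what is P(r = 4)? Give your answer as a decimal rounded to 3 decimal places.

The likelihood of the observed sequence under each hypothesis: P(data | r = 3) = (3/9)(6/9) = 2/9; P(data | r = 4) = (4/9)(5/9) = 20/81; P(data | r = 8) = (8/9)(1/9) = 8/81.
Multiplying each by its prior: 2/5 · 2/9 = 4/45, 2/5 · 20/81 = 8/81, 1/5 · 8/81 = 8/405; summing to 28/135.
So P(r = 4 | data) = (8/81) / (28/135) = 10/21.

0.476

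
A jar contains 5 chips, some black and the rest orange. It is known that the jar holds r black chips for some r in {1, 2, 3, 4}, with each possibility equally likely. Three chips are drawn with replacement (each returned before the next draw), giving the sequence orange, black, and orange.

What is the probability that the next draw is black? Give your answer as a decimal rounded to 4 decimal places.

0.4160

The likelihood of the observed sequence under each hypothesis: P(data | r = 1) = (4/5)(1/5)(4/5) = 16/125; P(data | r = 2) = (3/5)(2/5)(3/5) = 18/125; P(data | r = 3) = (2/5)(3/5)(2/5) = 12/125; P(data | r = 4) = (1/5)(4/5)(1/5) = 4/125.
Multiplying each by its prior: 1/4 · 16/125 = 4/125, 1/4 · 18/125 = 9/250, 1/4 · 12/125 = 3/125, 1/4 · 4/125 = 1/125; with total 1/10.
Dividing through by the total gives posterior P(r = 1 | data) = 8/25, P(r = 2 | data) = 9/25, P(r = 3 | data) = 6/25, P(r = 4 | data) = 2/25.
Averaging over the posterior, P(black next | data) = (1/5)(8/25) + (2/5)(9/25) + (3/5)(6/25) + (4/5)(2/25) = 52/125.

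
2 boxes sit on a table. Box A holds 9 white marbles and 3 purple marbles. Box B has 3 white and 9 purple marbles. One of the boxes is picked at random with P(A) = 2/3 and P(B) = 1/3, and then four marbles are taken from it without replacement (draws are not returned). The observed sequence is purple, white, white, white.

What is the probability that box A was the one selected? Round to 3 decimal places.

The likelihood of the observed sequence under each hypothesis: P(data | box A) = (3/12)(9/11)(8/10)(7/9) = 7/55; P(data | box B) = (9/12)(3/11)(2/10)(1/9) = 1/220.
Weighting by the prior gives 2/3 · 7/55 = 14/165, 1/3 · 1/220 = 1/660; these sum to 19/220.
Therefore the posterior P(box A | data) = (14/165) / (19/220) = 56/57.

0.982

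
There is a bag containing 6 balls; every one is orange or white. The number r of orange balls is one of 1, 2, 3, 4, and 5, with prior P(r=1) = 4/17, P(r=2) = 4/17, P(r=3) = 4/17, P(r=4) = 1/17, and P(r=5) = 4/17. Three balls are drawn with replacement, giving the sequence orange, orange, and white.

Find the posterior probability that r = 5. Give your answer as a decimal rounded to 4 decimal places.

The likelihood of the observed sequence under each hypothesis: P(data | r = 1) = (1/6)(1/6)(5/6) = 5/216; P(data | r = 2) = (2/6)(2/6)(4/6) = 2/27; P(data | r = 3) = (3/6)(3/6)(3/6) = 1/8; P(data | r = 4) = (4/6)(4/6)(2/6) = 4/27; P(data | r = 5) = (5/6)(5/6)(1/6) = 25/216.
Multiplying each by its prior: 4/17 · 5/216 = 5/918, 4/17 · 2/27 = 8/459, 4/17 · 1/8 = 1/34, 1/17 · 4/27 = 4/459, 4/17 · 25/216 = 25/918; summing to 3/34.
Therefore the posterior P(r = 5 | data) = (25/918) / (3/34) = 25/81.

0.3086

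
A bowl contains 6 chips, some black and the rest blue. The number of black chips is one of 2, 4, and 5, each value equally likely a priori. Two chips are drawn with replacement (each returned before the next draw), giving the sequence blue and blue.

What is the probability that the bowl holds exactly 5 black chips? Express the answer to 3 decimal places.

Under each hypothesis, the probability of the observed sequence is: P(data | r = 2) = (4/6)(4/6) = 4/9; P(data | r = 4) = (2/6)(2/6) = 1/9; P(data | r = 5) = (1/6)(1/6) = 1/36.
Multiplying each by its prior: 1/3 · 4/9 = 4/27, 1/3 · 1/9 = 1/27, 1/3 · 1/36 = 1/108; with total 7/36.
By Bayes' rule, P(r = 5 | data) = (1/108) / (7/36) = 1/21.

0.048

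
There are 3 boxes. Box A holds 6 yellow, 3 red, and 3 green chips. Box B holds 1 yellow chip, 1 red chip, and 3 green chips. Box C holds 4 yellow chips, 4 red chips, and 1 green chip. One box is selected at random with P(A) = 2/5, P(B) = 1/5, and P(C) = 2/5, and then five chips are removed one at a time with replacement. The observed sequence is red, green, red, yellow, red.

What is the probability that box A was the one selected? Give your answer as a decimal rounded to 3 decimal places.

For each hypothesis, P(data | H) works out to: P(data | box A) = (3/12)(3/12)(3/12)(6/12)(3/12) = 0.0019531; P(data | box B) = (1/5)(3/5)(1/5)(1/5)(1/5) = 0.00096; P(data | box C) = (4/9)(1/9)(4/9)(4/9)(4/9) = 0.0043354.
The prior-weighted likelihoods are 2/5 · 0.0019531 = 0.00078125, 1/5 · 0.00096 = 0.000192, 2/5 · 0.0043354 = 0.0017342; these sum to 0.0027074.
So P(box A | data) = (0.00078125) / (0.0027074) = 0.28856.

0.289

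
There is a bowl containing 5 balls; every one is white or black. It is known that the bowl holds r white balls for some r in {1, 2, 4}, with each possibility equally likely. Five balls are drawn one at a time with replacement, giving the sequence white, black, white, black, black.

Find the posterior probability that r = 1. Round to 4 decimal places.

Under each hypothesis, the probability of the observed sequence is: P(data | r = 1) = (1/5)(4/5)(1/5)(4/5)(4/5) = 0.02048; P(data | r = 2) = (2/5)(3/5)(2/5)(3/5)(3/5) = 0.03456; P(data | r = 4) = (4/5)(1/5)(4/5)(1/5)(1/5) = 0.00512.
Weighting by the prior gives 1/3 · 0.02048 = 0.0068267, 1/3 · 0.03456 = 0.01152, 1/3 · 0.00512 = 0.0017067; these sum to 0.020053.
So P(r = 1 | data) = (0.0068267) / (0.020053) = 0.34043.

0.3404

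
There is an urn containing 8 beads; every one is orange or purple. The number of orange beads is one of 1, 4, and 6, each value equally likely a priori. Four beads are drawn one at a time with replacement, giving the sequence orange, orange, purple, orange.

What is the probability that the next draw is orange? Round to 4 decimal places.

0.6516

The likelihood of the observed sequence under each hypothesis: P(data | r = 1) = (1/8)(1/8)(7/8)(1/8) = 0.001709; P(data | r = 4) = (4/8)(4/8)(4/8)(4/8) = 0.0625; P(data | r = 6) = (6/8)(6/8)(2/8)(6/8) = 0.10547.
The prior-weighted likelihoods are 1/3 · 0.001709 = 0.00056966, 1/3 · 0.0625 = 0.020833, 1/3 · 0.10547 = 0.035156; with total 0.056559.
Normalising, the posterior is P(r = 1 | data) = 0.010072, P(r = 4 | data) = 0.36835, P(r = 6 | data) = 0.62158.
So P(orange next | data) = Σ P(orange next | H) P(H | data) = (1/8)(0.010072) + (1/2)(0.36835) + (3/4)(0.62158) = 0.65162.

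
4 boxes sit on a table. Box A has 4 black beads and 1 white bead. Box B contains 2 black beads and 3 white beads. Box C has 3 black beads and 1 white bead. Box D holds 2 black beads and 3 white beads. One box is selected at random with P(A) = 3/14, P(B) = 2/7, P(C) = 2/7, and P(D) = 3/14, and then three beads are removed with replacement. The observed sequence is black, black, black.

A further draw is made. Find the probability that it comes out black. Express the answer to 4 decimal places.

Under each hypothesis, the probability of the observed sequence is: P(data | box A) = (4/5)(4/5)(4/5) = 0.512; P(data | box B) = (2/5)(2/5)(2/5) = 0.064; P(data | box C) = (3/4)(3/4)(3/4) = 0.42188; P(data | box D) = (2/5)(2/5)(2/5) = 0.064.
The prior-weighted likelihoods are 3/14 · 0.512 = 0.10971, 2/7 · 0.064 = 0.018286, 2/7 · 0.42188 = 0.12054, 3/14 · 0.064 = 0.013714; with total 0.26225.
The posterior is then P(box A | data) = 0.41836, P(box B | data) = 0.069726, P(box C | data) = 0.45962, P(box D | data) = 0.052295.
Averaging over the posterior, P(black next | data) = (4/5)(0.41836) + (2/5)(0.069726) + (3/4)(0.45962) + (2/5)(0.052295) = 0.72821.

0.7282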